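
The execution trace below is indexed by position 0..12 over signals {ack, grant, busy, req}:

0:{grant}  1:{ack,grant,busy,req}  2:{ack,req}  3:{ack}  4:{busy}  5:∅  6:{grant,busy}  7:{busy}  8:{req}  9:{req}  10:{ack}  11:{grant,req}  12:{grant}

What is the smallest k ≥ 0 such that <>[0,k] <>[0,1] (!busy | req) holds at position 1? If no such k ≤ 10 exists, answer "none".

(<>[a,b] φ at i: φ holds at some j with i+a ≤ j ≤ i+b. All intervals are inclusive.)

Scan j = 1,2,… for <>[0,1] (!busy | req):
  j=1: holds
First hit at j=1, so smallest k = 1-1 = 0.

0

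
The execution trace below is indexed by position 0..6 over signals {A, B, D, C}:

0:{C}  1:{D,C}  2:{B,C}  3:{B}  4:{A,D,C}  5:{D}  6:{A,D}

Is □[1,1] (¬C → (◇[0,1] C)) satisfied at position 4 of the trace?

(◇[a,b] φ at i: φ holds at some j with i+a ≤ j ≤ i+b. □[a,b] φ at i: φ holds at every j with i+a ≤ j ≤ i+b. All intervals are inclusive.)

Check (¬C → (◇[0,1] C)) at every j in [5,5]:
  j=5: antecedent true; consequent fails (none in [5,6]) → ✗
Fails at j=5 → formula fails.

False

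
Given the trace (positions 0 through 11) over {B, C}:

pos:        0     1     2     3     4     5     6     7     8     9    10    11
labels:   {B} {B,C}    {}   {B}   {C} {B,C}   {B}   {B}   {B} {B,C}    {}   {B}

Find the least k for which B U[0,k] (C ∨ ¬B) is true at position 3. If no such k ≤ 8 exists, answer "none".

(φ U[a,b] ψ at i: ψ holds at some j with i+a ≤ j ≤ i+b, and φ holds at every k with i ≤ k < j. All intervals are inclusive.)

Need earliest j ≥ 3 with (C ∨ ¬B), and B at every k in [3,j-1].
  j=3: rhs fails.
  j=4: rhs holds; lhs holds on [3,3]. k = 1.

1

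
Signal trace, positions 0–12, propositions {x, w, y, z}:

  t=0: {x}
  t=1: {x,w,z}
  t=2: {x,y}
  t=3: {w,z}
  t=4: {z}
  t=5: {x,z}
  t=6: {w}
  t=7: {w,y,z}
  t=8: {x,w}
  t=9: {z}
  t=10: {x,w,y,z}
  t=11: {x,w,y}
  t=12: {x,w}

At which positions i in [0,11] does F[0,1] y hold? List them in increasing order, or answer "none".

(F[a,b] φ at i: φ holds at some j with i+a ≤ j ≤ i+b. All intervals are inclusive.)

1, 2, 6, 7, 9, 10, 11

Evaluate at each i in [0,11]:
  i=0: ✗ (none in [0,1])
  i=1: ✓ (witness j=2)
  i=2: ✓ (witness j=2)
  i=3: ✗ (none in [3,4])
  i=4: ✗ (none in [4,5])
  i=5: ✗ (none in [5,6])
  i=6: ✓ (witness j=7)
  i=7: ✓ (witness j=7)
  i=8: ✗ (none in [8,9])
  i=9: ✓ (witness j=10)
  i=10: ✓ (witness j=10)
  i=11: ✓ (witness j=11)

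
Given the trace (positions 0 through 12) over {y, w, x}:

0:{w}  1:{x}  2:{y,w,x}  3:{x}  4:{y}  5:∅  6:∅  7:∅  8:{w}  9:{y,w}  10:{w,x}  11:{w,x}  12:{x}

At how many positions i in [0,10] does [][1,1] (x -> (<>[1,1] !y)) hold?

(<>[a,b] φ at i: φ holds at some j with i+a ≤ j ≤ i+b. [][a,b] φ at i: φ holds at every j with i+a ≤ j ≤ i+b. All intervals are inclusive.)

Evaluate at each i in [0,10]:
  i=0: ✗ (fails at j=1)
  i=1: ✓ (all of [2,2])
  i=2: ✗ (fails at j=3)
  i=3: ✓ (all of [4,4])
  i=4: ✓ (all of [5,5])
  i=5: ✓ (all of [6,6])
  i=6: ✓ (all of [7,7])
  i=7: ✓ (all of [8,8])
  i=8: ✓ (all of [9,9])
  i=9: ✓ (all of [10,10])
  i=10: ✓ (all of [11,11])
Positions where it holds: {1, 3, 4, 5, 6, 7, 8, 9, 10} → 9.

9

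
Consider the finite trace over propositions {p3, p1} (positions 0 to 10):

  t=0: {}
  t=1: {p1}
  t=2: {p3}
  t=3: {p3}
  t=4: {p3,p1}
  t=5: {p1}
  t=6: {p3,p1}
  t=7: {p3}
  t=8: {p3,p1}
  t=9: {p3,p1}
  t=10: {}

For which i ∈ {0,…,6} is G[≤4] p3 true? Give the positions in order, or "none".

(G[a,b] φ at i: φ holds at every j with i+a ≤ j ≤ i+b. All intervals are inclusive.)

Evaluate at each i in [0,6]:
  i=0: ✗ (fails at j=0)
  i=1: ✗ (fails at j=1)
  i=2: ✗ (fails at j=5)
  i=3: ✗ (fails at j=5)
  i=4: ✗ (fails at j=5)
  i=5: ✗ (fails at j=5)
  i=6: ✗ (fails at j=10)

none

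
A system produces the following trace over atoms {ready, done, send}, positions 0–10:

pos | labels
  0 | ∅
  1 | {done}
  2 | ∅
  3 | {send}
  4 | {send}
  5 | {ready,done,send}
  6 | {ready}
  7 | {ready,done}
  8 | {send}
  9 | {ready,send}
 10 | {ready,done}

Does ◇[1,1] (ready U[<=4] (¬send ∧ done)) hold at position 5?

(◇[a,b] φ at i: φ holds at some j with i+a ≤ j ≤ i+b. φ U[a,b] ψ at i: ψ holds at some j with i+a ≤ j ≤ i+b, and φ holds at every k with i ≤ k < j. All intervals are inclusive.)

True

Check (ready U[<=4] (¬send ∧ done)) at each j in [6,6]:
  j=6: holds
Found at j=6 → formula holds.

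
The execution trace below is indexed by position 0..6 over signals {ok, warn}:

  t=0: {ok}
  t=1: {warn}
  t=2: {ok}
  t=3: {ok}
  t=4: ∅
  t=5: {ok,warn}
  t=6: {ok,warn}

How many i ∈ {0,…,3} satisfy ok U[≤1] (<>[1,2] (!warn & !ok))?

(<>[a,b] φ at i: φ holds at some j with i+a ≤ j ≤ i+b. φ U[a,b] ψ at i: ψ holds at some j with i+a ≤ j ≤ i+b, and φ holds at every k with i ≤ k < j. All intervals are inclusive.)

2

Evaluate at each i in [0,3]:
  i=0: ✗ (no rhs in [0,1])
  i=1: ✗ (lhs fails at k=1 before rhs at j=2)
  i=2: ✓ (rhs at j=2)
  i=3: ✓ (rhs at j=3)
Positions where it holds: {2, 3} → 2.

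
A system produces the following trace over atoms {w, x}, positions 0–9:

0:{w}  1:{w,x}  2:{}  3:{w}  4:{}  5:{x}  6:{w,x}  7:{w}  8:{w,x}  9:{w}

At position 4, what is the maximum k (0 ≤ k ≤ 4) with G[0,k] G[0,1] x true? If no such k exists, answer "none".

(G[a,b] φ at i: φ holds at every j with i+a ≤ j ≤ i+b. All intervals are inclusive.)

G[0,1] x must hold from j=4 onward; find where it first fails.
  j=4: fails → no k works.

none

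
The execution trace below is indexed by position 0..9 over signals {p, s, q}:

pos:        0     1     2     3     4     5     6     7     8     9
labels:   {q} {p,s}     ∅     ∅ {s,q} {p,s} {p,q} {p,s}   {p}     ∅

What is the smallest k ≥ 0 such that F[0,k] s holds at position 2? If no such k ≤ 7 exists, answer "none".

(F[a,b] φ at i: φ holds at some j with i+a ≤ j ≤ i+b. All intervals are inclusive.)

Scan j = 2,3,… for s:
  j=2: fails
  j=3: fails
  j=4: holds
First hit at j=4, so smallest k = 4-2 = 2.

2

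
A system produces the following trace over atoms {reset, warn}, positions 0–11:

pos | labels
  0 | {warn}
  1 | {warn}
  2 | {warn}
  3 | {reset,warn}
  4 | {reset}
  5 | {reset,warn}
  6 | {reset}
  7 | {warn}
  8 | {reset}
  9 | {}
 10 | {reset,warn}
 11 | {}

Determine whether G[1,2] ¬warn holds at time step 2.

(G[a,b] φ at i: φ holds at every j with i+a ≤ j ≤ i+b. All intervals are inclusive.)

Does not hold

Check ¬warn at every j in [3,4]:
  j=3: false
  j=4: true
Fails at j=3 → formula fails.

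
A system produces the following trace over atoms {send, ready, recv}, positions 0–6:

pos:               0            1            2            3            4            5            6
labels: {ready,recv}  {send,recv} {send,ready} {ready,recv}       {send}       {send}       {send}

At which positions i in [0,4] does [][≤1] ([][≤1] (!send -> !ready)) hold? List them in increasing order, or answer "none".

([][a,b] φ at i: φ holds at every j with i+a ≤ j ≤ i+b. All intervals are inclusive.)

Evaluate at each i in [0,4]:
  i=0: ✗ (fails at j=0)
  i=1: ✗ (fails at j=2)
  i=2: ✗ (fails at j=2)
  i=3: ✗ (fails at j=3)
  i=4: ✓ (all of [4,5])

4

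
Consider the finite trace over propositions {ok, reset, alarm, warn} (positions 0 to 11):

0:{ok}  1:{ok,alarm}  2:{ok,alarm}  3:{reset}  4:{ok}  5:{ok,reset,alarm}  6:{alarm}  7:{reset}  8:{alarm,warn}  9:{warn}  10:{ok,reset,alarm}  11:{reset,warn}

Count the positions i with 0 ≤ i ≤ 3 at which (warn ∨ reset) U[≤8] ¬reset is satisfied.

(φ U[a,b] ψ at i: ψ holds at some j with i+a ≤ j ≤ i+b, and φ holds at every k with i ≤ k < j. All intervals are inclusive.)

Evaluate at each i in [0,3]:
  i=0: ✓ (rhs at j=0)
  i=1: ✓ (rhs at j=1)
  i=2: ✓ (rhs at j=2)
  i=3: ✓ (rhs at j=4; lhs holds on [3,3])
Positions where it holds: {0, 1, 2, 3} → 4.

4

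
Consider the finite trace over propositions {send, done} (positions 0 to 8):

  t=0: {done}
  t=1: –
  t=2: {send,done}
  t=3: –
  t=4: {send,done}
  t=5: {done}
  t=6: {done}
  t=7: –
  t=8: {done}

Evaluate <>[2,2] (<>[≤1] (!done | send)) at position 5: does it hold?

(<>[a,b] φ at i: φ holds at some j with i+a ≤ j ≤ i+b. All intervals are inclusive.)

True

Check <>[≤1] (!done | send) at each j in [7,7]:
  j=7: holds (witness at 7)
Found at j=7 → formula holds.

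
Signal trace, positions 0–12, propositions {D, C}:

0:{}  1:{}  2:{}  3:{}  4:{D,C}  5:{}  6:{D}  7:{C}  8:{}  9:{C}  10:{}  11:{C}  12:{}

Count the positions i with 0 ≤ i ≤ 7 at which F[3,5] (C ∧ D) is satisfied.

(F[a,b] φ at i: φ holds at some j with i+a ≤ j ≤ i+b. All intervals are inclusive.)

2

Evaluate at each i in [0,7]:
  i=0: ✓ (witness j=4)
  i=1: ✓ (witness j=4)
  i=2: ✗ (none in [5,7])
  i=3: ✗ (none in [6,8])
  i=4: ✗ (none in [7,9])
  i=5: ✗ (none in [8,10])
  i=6: ✗ (none in [9,11])
  i=7: ✗ (none in [10,12])
Positions where it holds: {0, 1} → 2.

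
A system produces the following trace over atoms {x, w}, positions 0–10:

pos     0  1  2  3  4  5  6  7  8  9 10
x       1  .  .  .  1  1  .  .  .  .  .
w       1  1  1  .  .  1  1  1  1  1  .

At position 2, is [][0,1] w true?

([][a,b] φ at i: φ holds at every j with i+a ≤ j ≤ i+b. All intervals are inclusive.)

Check w at every j in [2,3]:
  j=2: true
  j=3: false
Fails at j=3 → formula fails.

False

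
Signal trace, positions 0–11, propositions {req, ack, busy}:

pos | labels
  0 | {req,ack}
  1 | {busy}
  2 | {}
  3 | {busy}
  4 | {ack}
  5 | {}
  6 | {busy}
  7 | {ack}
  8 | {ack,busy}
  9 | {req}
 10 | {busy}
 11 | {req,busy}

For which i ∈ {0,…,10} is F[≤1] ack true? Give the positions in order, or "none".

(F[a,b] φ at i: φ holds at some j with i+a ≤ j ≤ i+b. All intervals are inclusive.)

Evaluate at each i in [0,10]:
  i=0: ✓ (witness j=0)
  i=1: ✗ (none in [1,2])
  i=2: ✗ (none in [2,3])
  i=3: ✓ (witness j=4)
  i=4: ✓ (witness j=4)
  i=5: ✗ (none in [5,6])
  i=6: ✓ (witness j=7)
  i=7: ✓ (witness j=7)
  i=8: ✓ (witness j=8)
  i=9: ✗ (none in [9,10])
  i=10: ✗ (none in [10,11])

0, 3, 4, 6, 7, 8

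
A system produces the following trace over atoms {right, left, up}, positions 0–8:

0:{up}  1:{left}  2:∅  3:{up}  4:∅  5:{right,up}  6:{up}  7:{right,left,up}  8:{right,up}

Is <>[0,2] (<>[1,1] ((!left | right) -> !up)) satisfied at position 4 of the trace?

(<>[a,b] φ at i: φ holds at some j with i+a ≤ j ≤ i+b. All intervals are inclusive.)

Check <>[1,1] ((!left | right) -> !up) at each j in [4,6]:
  j=4: fails (none in [5,5])
  j=5: fails (none in [6,6])
  j=6: fails (none in [7,7])
No position in the window satisfies it → formula fails.

No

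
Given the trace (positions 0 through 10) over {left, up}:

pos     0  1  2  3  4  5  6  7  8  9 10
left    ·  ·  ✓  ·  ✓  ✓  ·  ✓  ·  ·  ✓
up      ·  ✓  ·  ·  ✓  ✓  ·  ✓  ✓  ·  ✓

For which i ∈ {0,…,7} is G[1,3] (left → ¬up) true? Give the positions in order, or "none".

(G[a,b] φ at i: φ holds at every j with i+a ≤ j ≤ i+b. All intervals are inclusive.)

0

Evaluate at each i in [0,7]:
  i=0: ✓ (all of [1,3])
  i=1: ✗ (fails at j=4)
  i=2: ✗ (fails at j=4)
  i=3: ✗ (fails at j=4)
  i=4: ✗ (fails at j=5)
  i=5: ✗ (fails at j=7)
  i=6: ✗ (fails at j=7)
  i=7: ✗ (fails at j=10)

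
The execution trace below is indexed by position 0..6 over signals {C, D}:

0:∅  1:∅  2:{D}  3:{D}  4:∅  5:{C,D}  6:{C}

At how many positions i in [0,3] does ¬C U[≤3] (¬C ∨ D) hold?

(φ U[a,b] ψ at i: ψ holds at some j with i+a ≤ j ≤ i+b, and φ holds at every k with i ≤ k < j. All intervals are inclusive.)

Evaluate at each i in [0,3]:
  i=0: ✓ (rhs at j=0)
  i=1: ✓ (rhs at j=1)
  i=2: ✓ (rhs at j=2)
  i=3: ✓ (rhs at j=3)
Positions where it holds: {0, 1, 2, 3} → 4.

4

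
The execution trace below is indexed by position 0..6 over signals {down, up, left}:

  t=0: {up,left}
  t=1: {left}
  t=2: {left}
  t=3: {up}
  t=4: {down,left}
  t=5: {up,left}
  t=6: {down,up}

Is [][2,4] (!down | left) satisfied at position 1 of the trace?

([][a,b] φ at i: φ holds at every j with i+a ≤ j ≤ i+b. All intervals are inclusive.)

Holds

Check (!down | left) at every j in [3,5]:
  j=3: true
  j=4: true
  j=5: true
All positions satisfy it → formula holds.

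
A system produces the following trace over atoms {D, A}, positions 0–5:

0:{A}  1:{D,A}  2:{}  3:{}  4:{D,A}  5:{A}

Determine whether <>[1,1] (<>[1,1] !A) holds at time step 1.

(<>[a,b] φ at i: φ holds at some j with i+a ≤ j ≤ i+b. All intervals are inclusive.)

Check <>[1,1] !A at each j in [2,2]:
  j=2: holds (witness at 3)
Found at j=2 → formula holds.

True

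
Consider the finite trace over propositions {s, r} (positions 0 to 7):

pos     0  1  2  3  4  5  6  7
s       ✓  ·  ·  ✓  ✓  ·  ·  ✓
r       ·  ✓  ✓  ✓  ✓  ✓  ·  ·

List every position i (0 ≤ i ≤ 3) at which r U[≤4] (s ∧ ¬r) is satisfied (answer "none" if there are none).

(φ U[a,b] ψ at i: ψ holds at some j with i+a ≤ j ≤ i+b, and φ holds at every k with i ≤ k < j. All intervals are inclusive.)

0

Evaluate at each i in [0,3]:
  i=0: ✓ (rhs at j=0)
  i=1: ✗ (no rhs in [1,5])
  i=2: ✗ (no rhs in [2,6])
  i=3: ✗ (lhs fails at k=6 before rhs at j=7)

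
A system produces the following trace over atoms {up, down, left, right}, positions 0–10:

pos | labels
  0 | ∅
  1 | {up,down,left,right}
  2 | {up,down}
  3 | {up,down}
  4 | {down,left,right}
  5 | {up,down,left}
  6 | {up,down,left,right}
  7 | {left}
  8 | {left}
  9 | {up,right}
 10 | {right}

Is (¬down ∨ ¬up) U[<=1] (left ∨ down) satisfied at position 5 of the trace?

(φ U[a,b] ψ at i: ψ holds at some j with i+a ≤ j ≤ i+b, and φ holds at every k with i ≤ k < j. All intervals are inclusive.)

Need some j in [5,6] with (left ∨ down), and (¬down ∨ ¬up) at every k in [5,j-1].
  j=5: (left ∨ down) holds; no prefix to check → satisfied.

Holds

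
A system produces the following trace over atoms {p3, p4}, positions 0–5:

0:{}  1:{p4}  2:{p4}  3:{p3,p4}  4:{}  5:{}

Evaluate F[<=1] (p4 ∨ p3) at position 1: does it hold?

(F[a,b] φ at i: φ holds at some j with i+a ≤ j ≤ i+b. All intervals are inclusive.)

True

Check (p4 ∨ p3) at each j in [1,2]:
  j=1: true
  j=2: true
Found at j=1 → formula holds.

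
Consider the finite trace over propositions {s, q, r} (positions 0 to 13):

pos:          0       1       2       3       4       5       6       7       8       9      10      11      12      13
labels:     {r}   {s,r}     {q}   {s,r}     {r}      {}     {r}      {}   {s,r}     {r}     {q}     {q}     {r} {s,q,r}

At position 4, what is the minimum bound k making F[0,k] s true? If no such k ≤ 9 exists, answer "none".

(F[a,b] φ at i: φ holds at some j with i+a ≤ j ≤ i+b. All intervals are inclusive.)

Scan j = 4,5,… for s:
  j=4: fails
  j=5: fails
  j=6: fails
  j=7: fails
  j=8: holds
First hit at j=8, so smallest k = 8-4 = 4.

4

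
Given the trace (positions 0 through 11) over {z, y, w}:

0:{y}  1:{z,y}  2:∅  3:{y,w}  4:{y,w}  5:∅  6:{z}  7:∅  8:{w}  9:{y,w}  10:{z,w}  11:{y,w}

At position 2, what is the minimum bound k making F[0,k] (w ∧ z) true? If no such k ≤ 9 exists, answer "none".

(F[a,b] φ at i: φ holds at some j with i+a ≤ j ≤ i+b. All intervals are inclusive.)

8

Scan j = 2,3,… for (w ∧ z):
  j=2: fails
  j=3: fails
  j=4: fails
  j=5: fails
  j=6: fails
  j=7: fails
  j=8: fails
  j=9: fails
  j=10: holds
First hit at j=10, so smallest k = 10-2 = 8.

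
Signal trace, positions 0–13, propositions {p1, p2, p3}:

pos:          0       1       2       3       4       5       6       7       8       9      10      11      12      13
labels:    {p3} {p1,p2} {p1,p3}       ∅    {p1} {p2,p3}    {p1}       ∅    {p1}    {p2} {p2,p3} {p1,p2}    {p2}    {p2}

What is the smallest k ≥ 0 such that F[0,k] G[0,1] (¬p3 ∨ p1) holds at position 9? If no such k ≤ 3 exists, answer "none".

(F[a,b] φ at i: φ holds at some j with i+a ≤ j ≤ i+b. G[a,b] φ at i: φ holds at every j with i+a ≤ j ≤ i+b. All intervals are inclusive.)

2

Scan j = 9,10,… for G[0,1] (¬p3 ∨ p1):
  j=9: fails
  j=10: fails
  j=11: holds
First hit at j=11, so smallest k = 11-9 = 2.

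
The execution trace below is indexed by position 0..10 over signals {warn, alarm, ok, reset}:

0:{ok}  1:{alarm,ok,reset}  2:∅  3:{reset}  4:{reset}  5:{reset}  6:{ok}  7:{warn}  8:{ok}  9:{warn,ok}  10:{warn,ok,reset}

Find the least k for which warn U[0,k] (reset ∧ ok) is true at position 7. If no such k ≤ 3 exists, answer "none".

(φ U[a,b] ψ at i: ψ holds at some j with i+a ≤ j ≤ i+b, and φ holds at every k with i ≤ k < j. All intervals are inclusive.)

none

Need earliest j ≥ 7 with (reset ∧ ok), and warn at every k in [7,j-1].
  j=7: rhs fails.
  j=8: rhs fails.
  j=9: rhs fails.
  j=10: rhs holds but lhs fails at k=8.
No witness within the range → none.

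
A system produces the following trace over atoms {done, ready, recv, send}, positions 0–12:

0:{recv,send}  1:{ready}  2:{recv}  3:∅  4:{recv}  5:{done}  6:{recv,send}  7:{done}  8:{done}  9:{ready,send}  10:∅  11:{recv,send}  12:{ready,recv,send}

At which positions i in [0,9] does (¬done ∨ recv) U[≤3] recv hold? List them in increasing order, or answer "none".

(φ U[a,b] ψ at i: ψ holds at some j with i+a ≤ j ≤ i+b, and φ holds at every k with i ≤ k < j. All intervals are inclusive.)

0, 1, 2, 3, 4, 6, 9

Evaluate at each i in [0,9]:
  i=0: ✓ (rhs at j=0)
  i=1: ✓ (rhs at j=2; lhs holds on [1,1])
  i=2: ✓ (rhs at j=2)
  i=3: ✓ (rhs at j=4; lhs holds on [3,3])
  i=4: ✓ (rhs at j=4)
  i=5: ✗ (lhs fails at k=5 before rhs at j=6)
  i=6: ✓ (rhs at j=6)
  i=7: ✗ (no rhs in [7,10])
  i=8: ✗ (lhs fails at k=8 before rhs at j=11)
  i=9: ✓ (rhs at j=11; lhs holds on [9,10])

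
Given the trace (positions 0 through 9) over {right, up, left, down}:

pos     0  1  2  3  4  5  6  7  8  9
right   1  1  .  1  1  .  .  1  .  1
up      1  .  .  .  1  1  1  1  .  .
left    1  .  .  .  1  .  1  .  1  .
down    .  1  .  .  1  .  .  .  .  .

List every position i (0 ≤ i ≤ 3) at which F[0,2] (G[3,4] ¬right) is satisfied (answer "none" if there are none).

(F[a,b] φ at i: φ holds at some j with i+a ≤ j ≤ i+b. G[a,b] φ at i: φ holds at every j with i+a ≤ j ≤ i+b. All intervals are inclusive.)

0, 1, 2

Evaluate at each i in [0,3]:
  i=0: ✓ (witness j=2)
  i=1: ✓ (witness j=2)
  i=2: ✓ (witness j=2)
  i=3: ✗ (none in [3,5])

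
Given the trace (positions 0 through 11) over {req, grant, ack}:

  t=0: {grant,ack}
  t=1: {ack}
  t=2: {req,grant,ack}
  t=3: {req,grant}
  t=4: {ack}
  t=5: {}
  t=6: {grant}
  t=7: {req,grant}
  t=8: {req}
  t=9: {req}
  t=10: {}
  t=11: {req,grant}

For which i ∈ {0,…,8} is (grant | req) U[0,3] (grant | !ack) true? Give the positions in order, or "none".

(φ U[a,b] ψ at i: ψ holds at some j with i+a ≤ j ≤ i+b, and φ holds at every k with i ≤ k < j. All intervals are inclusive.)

Evaluate at each i in [0,8]:
  i=0: ✓ (rhs at j=0)
  i=1: ✗ (lhs fails at k=1 before rhs at j=2)
  i=2: ✓ (rhs at j=2)
  i=3: ✓ (rhs at j=3)
  i=4: ✗ (lhs fails at k=4 before rhs at j=5)
  i=5: ✓ (rhs at j=5)
  i=6: ✓ (rhs at j=6)
  i=7: ✓ (rhs at j=7)
  i=8: ✓ (rhs at j=8)

0, 2, 3, 5, 6, 7, 8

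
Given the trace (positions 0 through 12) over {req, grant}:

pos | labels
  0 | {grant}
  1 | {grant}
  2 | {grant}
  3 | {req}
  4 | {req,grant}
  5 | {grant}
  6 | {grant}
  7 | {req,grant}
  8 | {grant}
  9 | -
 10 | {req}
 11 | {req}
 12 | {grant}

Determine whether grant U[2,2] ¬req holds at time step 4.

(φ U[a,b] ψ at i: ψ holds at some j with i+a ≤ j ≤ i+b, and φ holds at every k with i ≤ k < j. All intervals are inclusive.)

Holds

Need some j in [6,6] with ¬req, and grant at every k in [4,j-1].
  j=6: ¬req holds; grant holds at every k in [4,5] → satisfied.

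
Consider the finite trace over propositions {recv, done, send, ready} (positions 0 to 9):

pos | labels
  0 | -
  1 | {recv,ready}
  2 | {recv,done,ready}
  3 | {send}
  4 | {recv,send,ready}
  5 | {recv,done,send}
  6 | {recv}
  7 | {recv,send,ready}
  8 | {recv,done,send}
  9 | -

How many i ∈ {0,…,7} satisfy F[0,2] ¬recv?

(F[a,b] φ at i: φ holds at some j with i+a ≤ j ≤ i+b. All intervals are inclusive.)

Evaluate at each i in [0,7]:
  i=0: ✓ (witness j=0)
  i=1: ✓ (witness j=3)
  i=2: ✓ (witness j=3)
  i=3: ✓ (witness j=3)
  i=4: ✗ (none in [4,6])
  i=5: ✗ (none in [5,7])
  i=6: ✗ (none in [6,8])
  i=7: ✓ (witness j=9)
Positions where it holds: {0, 1, 2, 3, 7} → 5.

5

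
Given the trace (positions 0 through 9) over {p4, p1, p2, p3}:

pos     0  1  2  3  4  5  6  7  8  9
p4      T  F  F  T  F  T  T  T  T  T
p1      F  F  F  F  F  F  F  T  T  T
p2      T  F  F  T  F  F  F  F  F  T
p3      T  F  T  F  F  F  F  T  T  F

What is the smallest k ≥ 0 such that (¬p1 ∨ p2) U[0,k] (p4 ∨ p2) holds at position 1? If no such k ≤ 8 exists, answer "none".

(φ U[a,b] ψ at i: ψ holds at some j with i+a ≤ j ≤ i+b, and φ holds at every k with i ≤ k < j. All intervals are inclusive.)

Need earliest j ≥ 1 with (p4 ∨ p2), and (¬p1 ∨ p2) at every k in [1,j-1].
  j=1: rhs fails.
  j=2: rhs fails.
  j=3: rhs holds; lhs holds on [1,2]. k = 2.

2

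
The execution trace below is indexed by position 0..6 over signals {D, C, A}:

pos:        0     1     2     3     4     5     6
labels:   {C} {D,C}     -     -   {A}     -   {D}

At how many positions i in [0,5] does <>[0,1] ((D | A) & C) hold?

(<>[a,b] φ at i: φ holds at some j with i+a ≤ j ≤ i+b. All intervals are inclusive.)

2

Evaluate at each i in [0,5]:
  i=0: ✓ (witness j=1)
  i=1: ✓ (witness j=1)
  i=2: ✗ (none in [2,3])
  i=3: ✗ (none in [3,4])
  i=4: ✗ (none in [4,5])
  i=5: ✗ (none in [5,6])
Positions where it holds: {0, 1} → 2.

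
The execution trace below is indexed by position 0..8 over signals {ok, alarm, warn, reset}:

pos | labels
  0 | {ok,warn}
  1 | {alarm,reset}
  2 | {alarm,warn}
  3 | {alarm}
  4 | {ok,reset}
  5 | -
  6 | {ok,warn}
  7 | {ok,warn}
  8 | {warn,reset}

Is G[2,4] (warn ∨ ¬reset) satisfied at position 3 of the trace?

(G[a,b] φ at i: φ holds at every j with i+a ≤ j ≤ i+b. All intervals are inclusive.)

True

Check (warn ∨ ¬reset) at every j in [5,7]:
  j=5: true
  j=6: true
  j=7: true
All positions satisfy it → formula holds.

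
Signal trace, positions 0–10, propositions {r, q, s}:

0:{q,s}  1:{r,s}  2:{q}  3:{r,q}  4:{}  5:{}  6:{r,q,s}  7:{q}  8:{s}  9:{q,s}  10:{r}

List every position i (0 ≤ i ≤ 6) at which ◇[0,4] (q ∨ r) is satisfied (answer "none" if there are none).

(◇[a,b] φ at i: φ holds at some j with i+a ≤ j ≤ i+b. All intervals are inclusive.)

0, 1, 2, 3, 4, 5, 6

Evaluate at each i in [0,6]:
  i=0: ✓ (witness j=0)
  i=1: ✓ (witness j=1)
  i=2: ✓ (witness j=2)
  i=3: ✓ (witness j=3)
  i=4: ✓ (witness j=6)
  i=5: ✓ (witness j=6)
  i=6: ✓ (witness j=6)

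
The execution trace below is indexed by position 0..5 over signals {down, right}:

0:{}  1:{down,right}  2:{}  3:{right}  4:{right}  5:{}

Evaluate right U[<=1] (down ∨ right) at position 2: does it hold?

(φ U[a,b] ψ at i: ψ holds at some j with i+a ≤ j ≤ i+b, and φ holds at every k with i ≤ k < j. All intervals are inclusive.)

Need some j in [2,3] with (down ∨ right), and right at every k in [2,j-1].
  j=2: (down ∨ right) false.
  j=3: (down ∨ right) holds, but right fails at k=2 → not this j.
No j in the window works → until fails.

False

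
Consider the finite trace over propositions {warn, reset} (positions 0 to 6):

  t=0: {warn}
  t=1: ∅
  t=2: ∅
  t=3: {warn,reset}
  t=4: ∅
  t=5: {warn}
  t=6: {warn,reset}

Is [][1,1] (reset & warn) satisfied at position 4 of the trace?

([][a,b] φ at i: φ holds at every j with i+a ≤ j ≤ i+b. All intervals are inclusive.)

Does not hold

Check (reset & warn) at every j in [5,5]:
  j=5: false
Fails at j=5 → formula fails.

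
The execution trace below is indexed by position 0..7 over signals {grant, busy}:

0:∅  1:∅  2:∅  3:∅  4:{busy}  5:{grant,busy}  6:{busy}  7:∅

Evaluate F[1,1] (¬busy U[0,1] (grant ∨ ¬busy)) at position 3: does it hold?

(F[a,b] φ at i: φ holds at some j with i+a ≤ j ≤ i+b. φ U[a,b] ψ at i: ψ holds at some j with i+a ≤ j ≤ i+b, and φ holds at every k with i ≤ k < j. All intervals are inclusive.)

False

Check (¬busy U[0,1] (grant ∨ ¬busy)) at each j in [4,4]:
  j=4: fails
No position in the window satisfies it → formula fails.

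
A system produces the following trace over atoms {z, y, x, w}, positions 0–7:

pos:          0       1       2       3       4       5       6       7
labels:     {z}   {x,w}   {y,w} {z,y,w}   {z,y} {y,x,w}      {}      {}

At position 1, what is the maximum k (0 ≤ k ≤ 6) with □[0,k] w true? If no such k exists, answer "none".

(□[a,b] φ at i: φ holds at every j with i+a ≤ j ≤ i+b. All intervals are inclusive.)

2

w must hold from j=1 onward; find where it first fails.
  j=1: holds
  j=2: holds
  j=3: holds
  j=4: fails
Holds on [1,3], so largest k = 2.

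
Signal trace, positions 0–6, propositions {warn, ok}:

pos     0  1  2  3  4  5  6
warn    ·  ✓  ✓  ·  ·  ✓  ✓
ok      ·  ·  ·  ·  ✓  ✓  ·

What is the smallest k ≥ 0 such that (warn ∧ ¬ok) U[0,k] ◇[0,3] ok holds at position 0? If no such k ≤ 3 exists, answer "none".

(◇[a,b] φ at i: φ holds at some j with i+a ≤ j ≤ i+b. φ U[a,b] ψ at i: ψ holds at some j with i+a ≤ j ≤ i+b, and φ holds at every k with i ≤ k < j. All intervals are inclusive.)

none

Need earliest j ≥ 0 with ◇[0,3] ok, and (warn ∧ ¬ok) at every k in [0,j-1].
  j=0: rhs fails.
  j=1: rhs holds but lhs fails at k=0.
  j=2: rhs holds but lhs fails at k=0.
  j=3: rhs holds but lhs fails at k=0.
No witness within the range → none.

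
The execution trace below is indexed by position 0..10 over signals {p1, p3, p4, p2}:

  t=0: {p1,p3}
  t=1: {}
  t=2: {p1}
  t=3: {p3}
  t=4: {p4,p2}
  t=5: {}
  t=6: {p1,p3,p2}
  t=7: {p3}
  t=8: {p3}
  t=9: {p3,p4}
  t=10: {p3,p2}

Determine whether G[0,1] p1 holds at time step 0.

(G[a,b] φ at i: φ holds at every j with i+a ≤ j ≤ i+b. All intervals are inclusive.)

Does not hold

Check p1 at every j in [0,1]:
  j=0: true
  j=1: false
Fails at j=1 → formula fails.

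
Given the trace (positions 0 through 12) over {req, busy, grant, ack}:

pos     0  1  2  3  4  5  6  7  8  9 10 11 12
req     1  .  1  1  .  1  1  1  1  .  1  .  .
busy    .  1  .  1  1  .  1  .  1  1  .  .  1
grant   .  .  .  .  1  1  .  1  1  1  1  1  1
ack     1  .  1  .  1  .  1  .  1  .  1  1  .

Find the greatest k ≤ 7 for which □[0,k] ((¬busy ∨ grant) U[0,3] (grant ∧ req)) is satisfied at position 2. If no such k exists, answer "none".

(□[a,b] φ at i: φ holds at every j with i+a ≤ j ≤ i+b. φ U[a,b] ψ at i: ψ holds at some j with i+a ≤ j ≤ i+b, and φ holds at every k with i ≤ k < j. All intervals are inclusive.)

none

((¬busy ∨ grant) U[0,3] (grant ∧ req)) must hold from j=2 onward; find where it first fails.
  j=2: fails → no k works.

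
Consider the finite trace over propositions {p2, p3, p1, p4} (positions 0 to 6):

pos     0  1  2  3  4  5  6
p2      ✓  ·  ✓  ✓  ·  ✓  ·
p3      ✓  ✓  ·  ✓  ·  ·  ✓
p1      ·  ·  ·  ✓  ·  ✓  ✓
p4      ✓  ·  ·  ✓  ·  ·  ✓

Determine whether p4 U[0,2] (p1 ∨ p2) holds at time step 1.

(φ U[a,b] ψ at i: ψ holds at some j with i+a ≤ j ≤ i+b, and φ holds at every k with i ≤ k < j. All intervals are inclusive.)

No

Need some j in [1,3] with (p1 ∨ p2), and p4 at every k in [1,j-1].
  j=1: (p1 ∨ p2) false.
  j=2: (p1 ∨ p2) holds, but p4 fails at k=1 → not this j.
  j=3: (p1 ∨ p2) holds, but p4 fails at k=1 → not this j.
No j in the window works → until fails.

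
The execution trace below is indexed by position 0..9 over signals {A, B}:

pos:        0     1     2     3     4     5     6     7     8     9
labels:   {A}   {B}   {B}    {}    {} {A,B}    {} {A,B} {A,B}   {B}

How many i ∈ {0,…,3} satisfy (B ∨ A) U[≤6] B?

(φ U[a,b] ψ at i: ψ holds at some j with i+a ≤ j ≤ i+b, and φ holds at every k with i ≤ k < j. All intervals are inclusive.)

3

Evaluate at each i in [0,3]:
  i=0: ✓ (rhs at j=1; lhs holds on [0,0])
  i=1: ✓ (rhs at j=1)
  i=2: ✓ (rhs at j=2)
  i=3: ✗ (lhs fails at k=3 before rhs at j=5)
Positions where it holds: {0, 1, 2} → 3.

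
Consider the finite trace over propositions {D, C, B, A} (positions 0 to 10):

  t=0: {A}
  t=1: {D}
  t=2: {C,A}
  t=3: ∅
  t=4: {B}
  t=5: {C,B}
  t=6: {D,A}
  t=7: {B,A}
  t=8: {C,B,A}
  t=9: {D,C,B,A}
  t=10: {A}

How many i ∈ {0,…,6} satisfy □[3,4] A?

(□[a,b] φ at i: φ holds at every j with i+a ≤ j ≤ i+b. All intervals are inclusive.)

4

Evaluate at each i in [0,6]:
  i=0: ✗ (fails at j=3)
  i=1: ✗ (fails at j=4)
  i=2: ✗ (fails at j=5)
  i=3: ✓ (all of [6,7])
  i=4: ✓ (all of [7,8])
  i=5: ✓ (all of [8,9])
  i=6: ✓ (all of [9,10])
Positions where it holds: {3, 4, 5, 6} → 4.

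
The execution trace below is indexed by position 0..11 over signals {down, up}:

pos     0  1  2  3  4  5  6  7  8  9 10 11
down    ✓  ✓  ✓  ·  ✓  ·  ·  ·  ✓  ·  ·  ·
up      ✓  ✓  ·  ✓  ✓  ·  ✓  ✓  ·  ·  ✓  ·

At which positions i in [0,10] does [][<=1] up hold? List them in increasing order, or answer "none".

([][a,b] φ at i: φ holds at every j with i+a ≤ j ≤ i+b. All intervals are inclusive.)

0, 3, 6

Evaluate at each i in [0,10]:
  i=0: ✓ (all of [0,1])
  i=1: ✗ (fails at j=2)
  i=2: ✗ (fails at j=2)
  i=3: ✓ (all of [3,4])
  i=4: ✗ (fails at j=5)
  i=5: ✗ (fails at j=5)
  i=6: ✓ (all of [6,7])
  i=7: ✗ (fails at j=8)
  i=8: ✗ (fails at j=8)
  i=9: ✗ (fails at j=9)
  i=10: ✗ (fails at j=11)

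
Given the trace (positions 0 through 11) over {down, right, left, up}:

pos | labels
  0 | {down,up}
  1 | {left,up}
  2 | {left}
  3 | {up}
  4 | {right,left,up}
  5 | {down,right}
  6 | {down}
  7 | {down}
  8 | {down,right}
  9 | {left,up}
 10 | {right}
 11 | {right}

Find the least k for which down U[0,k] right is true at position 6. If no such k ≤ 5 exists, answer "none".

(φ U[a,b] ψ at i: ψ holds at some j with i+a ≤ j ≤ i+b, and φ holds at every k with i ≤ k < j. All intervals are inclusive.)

2

Need earliest j ≥ 6 with right, and down at every k in [6,j-1].
  j=6: rhs fails.
  j=7: rhs fails.
  j=8: rhs holds; lhs holds on [6,7]. k = 2.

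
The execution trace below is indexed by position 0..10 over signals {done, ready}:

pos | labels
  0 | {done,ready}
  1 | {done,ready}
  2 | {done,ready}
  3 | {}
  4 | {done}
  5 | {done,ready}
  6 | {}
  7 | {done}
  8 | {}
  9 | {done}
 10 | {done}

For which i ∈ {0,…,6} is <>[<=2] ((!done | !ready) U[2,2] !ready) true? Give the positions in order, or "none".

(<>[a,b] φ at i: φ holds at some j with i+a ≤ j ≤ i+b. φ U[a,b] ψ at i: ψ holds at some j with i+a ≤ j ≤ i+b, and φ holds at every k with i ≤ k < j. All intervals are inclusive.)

Evaluate at each i in [0,6]:
  i=0: ✗ (none in [0,2])
  i=1: ✗ (none in [1,3])
  i=2: ✗ (none in [2,4])
  i=3: ✗ (none in [3,5])
  i=4: ✓ (witness j=6)
  i=5: ✓ (witness j=6)
  i=6: ✓ (witness j=6)

4, 5, 6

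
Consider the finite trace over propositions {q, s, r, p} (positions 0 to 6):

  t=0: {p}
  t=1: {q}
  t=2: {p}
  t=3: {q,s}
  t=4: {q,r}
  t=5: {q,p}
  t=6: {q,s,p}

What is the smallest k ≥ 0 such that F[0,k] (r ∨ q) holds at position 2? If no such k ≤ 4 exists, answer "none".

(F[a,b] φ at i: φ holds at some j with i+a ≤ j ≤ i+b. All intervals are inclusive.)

Scan j = 2,3,… for (r ∨ q):
  j=2: fails
  j=3: holds
First hit at j=3, so smallest k = 3-2 = 1.

1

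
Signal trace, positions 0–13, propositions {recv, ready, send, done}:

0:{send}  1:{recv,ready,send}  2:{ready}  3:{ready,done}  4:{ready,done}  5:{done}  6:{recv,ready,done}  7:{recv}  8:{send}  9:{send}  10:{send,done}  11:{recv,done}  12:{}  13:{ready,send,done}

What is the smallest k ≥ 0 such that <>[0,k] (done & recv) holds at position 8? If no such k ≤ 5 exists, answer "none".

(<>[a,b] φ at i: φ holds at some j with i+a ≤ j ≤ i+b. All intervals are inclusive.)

3

Scan j = 8,9,… for (done & recv):
  j=8: fails
  j=9: fails
  j=10: fails
  j=11: holds
First hit at j=11, so smallest k = 11-8 = 3.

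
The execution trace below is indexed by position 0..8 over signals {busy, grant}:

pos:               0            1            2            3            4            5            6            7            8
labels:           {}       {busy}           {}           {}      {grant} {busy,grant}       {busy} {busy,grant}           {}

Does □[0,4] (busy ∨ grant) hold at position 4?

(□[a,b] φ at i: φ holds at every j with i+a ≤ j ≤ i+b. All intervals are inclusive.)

Does not hold

Check (busy ∨ grant) at every j in [4,8]:
  j=4: true
  j=5: true
  j=6: true
  j=7: true
  j=8: false
Fails at j=8 → formula fails.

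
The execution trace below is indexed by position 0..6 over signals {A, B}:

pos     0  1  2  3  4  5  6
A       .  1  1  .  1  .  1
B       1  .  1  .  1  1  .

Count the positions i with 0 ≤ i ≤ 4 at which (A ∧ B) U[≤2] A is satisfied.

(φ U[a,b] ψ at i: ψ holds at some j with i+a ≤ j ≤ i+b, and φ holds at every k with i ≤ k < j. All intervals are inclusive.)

Evaluate at each i in [0,4]:
  i=0: ✗ (lhs fails at k=0 before rhs at j=1)
  i=1: ✓ (rhs at j=1)
  i=2: ✓ (rhs at j=2)
  i=3: ✗ (lhs fails at k=3 before rhs at j=4)
  i=4: ✓ (rhs at j=4)
Positions where it holds: {1, 2, 4} → 3.

3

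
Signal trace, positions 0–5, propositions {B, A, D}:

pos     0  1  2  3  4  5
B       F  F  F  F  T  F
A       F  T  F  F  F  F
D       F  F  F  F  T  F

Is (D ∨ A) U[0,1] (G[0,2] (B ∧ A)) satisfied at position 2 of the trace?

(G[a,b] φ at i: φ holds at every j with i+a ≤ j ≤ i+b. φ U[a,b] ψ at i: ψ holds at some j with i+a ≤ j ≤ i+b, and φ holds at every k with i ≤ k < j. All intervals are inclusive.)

Need some j in [2,3] with G[0,2] (B ∧ A), and (D ∨ A) at every k in [2,j-1].
  j=2: G[0,2] (B ∧ A) — fails at 2.
  j=3: G[0,2] (B ∧ A) — fails at 3.
No j in the window works → until fails.

Does not hold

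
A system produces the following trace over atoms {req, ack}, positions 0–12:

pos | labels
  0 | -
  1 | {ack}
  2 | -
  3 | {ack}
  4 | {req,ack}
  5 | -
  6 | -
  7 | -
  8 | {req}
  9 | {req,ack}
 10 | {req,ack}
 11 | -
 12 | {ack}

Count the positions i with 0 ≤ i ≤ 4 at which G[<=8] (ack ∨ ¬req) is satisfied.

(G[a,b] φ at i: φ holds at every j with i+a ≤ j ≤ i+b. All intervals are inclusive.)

0

Evaluate at each i in [0,4]:
  i=0: ✗ (fails at j=8)
  i=1: ✗ (fails at j=8)
  i=2: ✗ (fails at j=8)
  i=3: ✗ (fails at j=8)
  i=4: ✗ (fails at j=8)
Positions where it holds: {} → 0.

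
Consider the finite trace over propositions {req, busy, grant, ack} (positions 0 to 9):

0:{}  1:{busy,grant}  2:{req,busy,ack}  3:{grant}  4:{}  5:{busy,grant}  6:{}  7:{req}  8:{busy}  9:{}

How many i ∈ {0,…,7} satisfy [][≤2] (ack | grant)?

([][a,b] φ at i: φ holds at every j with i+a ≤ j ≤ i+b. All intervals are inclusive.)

Evaluate at each i in [0,7]:
  i=0: ✗ (fails at j=0)
  i=1: ✓ (all of [1,3])
  i=2: ✗ (fails at j=4)
  i=3: ✗ (fails at j=4)
  i=4: ✗ (fails at j=4)
  i=5: ✗ (fails at j=6)
  i=6: ✗ (fails at j=6)
  i=7: ✗ (fails at j=7)
Positions where it holds: {1} → 1.

1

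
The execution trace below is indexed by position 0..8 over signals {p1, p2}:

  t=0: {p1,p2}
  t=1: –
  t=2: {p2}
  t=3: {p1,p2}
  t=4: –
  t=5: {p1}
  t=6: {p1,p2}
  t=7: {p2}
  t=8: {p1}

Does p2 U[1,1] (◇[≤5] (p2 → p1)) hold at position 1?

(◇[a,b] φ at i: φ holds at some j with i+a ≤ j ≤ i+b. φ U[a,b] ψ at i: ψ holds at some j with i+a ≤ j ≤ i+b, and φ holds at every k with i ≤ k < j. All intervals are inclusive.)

Does not hold

Need some j in [2,2] with ◇[≤5] (p2 → p1), and p2 at every k in [1,j-1].
  j=2: ◇[≤5] (p2 → p1) holds, but p2 fails at k=1 → not this j.
No j in the window works → until fails.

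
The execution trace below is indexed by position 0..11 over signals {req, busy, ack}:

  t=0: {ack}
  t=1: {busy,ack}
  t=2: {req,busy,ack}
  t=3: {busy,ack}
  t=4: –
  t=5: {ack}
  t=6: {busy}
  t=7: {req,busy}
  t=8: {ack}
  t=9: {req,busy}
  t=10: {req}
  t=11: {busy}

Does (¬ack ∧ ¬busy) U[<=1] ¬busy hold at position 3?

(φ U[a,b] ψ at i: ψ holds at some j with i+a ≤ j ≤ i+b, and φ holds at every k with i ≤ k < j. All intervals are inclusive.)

No

Need some j in [3,4] with ¬busy, and (¬ack ∧ ¬busy) at every k in [3,j-1].
  j=3: ¬busy false.
  j=4: ¬busy holds, but (¬ack ∧ ¬busy) fails at k=3 → not this j.
No j in the window works → until fails.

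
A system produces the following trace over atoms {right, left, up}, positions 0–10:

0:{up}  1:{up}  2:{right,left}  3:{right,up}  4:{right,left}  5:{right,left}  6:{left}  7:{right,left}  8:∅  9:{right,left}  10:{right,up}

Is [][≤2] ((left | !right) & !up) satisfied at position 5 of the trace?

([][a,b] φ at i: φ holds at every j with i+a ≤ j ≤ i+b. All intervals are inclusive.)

True

Check ((left | !right) & !up) at every j in [5,7]:
  j=5: true
  j=6: true
  j=7: true
All positions satisfy it → formula holds.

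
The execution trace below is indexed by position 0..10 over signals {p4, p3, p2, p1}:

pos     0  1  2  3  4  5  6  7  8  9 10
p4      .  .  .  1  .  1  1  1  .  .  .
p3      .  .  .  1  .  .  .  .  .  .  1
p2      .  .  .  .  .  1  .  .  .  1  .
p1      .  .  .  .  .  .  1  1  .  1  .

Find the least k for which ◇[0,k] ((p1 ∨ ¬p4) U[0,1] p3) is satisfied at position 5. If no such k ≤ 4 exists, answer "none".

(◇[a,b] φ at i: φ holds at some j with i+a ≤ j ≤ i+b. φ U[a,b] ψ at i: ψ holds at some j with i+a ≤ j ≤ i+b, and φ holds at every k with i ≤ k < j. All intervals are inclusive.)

4

Scan j = 5,6,… for ((p1 ∨ ¬p4) U[0,1] p3):
  j=5: fails
  j=6: fails
  j=7: fails
  j=8: fails
  j=9: holds
First hit at j=9, so smallest k = 9-5 = 4.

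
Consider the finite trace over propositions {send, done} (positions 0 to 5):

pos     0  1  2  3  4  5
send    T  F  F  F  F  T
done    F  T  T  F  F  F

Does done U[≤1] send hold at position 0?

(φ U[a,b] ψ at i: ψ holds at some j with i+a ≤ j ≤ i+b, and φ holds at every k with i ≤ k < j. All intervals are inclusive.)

True

Need some j in [0,1] with send, and done at every k in [0,j-1].
  j=0: send holds; no prefix to check → satisfied.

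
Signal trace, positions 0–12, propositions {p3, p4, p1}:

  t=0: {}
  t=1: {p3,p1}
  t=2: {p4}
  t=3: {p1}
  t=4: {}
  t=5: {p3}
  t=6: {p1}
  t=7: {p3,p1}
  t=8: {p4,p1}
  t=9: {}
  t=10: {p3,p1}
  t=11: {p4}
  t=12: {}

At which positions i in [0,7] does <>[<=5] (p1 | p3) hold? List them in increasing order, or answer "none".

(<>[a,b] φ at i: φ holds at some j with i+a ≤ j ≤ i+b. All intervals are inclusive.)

Evaluate at each i in [0,7]:
  i=0: ✓ (witness j=1)
  i=1: ✓ (witness j=1)
  i=2: ✓ (witness j=3)
  i=3: ✓ (witness j=3)
  i=4: ✓ (witness j=5)
  i=5: ✓ (witness j=5)
  i=6: ✓ (witness j=6)
  i=7: ✓ (witness j=7)

0, 1, 2, 3, 4, 5, 6, 7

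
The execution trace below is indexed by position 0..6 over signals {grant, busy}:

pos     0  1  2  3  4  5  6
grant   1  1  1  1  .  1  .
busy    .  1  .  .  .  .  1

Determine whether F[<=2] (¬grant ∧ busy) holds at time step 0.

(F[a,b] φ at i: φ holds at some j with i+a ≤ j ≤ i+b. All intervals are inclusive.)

False

Check (¬grant ∧ busy) at each j in [0,2]:
  j=0: false
  j=1: false
  j=2: false
No position in the window satisfies it → formula fails.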